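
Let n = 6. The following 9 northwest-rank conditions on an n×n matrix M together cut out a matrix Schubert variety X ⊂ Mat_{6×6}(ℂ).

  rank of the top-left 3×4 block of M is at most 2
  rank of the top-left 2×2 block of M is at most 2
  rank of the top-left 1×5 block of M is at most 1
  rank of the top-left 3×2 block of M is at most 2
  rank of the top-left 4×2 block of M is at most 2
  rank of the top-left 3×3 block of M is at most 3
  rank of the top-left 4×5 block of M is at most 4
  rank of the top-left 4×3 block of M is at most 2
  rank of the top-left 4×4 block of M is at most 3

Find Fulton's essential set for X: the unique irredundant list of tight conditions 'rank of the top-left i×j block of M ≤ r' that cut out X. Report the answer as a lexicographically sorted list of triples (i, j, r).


The tightest implied rank at each (i,j), from the 9 conditions:

  R[1]: 1, 1, 1, 1, 1, 1
  R[2]: 1, 2, 2, 2, 2, 2
  R[3]: 1, 2, 2, 2, 3, 3
  R[4]: 1, 2, 2, 3, 4, 4
  R[5]: 1, 2, 3, 4, 5, 5
  R[6]: 1, 2, 3, 4, 5, 6

so w = (1, 2, 5, 4, 3, 6).

|D(w)|=3, |Ess(w)|=2:

[(3, 4, 2), (4, 3, 2)]


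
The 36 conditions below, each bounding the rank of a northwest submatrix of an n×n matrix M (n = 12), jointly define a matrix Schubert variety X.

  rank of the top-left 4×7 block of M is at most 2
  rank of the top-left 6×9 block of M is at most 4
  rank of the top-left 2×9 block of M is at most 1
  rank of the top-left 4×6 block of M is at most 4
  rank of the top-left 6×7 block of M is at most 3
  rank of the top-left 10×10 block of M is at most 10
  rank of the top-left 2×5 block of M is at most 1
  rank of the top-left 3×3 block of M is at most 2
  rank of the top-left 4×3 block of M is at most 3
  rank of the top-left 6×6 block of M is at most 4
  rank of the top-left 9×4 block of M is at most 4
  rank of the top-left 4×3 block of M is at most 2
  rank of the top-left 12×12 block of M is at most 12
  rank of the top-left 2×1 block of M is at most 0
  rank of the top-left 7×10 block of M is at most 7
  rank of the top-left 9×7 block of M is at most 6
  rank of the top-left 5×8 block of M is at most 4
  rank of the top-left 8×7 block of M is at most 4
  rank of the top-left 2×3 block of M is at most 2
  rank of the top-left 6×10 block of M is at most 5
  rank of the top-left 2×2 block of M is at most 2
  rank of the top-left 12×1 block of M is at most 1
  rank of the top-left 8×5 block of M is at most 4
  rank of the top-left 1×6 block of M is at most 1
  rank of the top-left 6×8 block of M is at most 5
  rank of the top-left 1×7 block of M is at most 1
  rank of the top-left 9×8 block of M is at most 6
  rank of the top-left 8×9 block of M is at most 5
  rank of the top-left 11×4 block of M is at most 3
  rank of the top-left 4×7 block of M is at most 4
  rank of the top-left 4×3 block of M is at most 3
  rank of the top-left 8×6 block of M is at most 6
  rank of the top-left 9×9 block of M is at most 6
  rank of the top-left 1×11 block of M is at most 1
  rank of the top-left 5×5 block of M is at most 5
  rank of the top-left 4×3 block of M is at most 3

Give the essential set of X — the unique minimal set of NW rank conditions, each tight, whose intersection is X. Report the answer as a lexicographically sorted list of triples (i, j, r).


Computing R[i][j] = min implied NW-rank bound (n=12, 36 conditions):

  R[1]: 0 | 1 | 1 | 1 | 1 | 1 | 1 | 1 | 1 | 1 | 1 | 1
  R[2]: 0 | 1 | 1 | 1 | 1 | 1 | 1 | 1 | 1 | 2 | 2 | 2
  R[3]: 1 | 2 | 2 | 2 | 2 | 2 | 2 | 2 | 2 | 3 | 3 | 3
  R[4]: 1 | 2 | 2 | 2 | 2 | 2 | 2 | 3 | 3 | 4 | 4 | 4
  R[5]: 1 | 2 | 3 | 3 | 3 | 3 | 3 | 4 | 4 | 5 | 5 | 5
  R[6]: 1 | 2 | 3 | 3 | 3 | 3 | 3 | 4 | 4 | 5 | 6 | 6
  R[7]: 1 | 2 | 3 | 3 | 4 | 4 | 4 | 5 | 5 | 6 | 7 | 7
  R[8]: 1 | 2 | 3 | 3 | 4 | 4 | 4 | 5 | 5 | 6 | 7 | 8
  R[9]: 1 | 2 | 3 | 3 | 4 | 5 | 5 | 6 | 6 | 7 | 8 | 9
  R[10]: 1 | 2 | 3 | 3 | 4 | 5 | 6 | 7 | 7 | 8 | 9 | 10
  R[11]: 1 | 2 | 3 | 3 | 4 | 5 | 6 | 7 | 8 | 9 | 10 | 11
  R[12]: 1 | 2 | 3 | 4 | 5 | 6 | 7 | 8 | 9 | 10 | 11 | 12

so w = (2, 10, 1, 8, 3, 11, 5, 12, 6, 7, 9, 4).

D(w) has 27 cells with 8 SE-corners; essential set:

[(2, 1, 0), (2, 9, 1), (4, 7, 2), (6, 7, 3), (6, 9, 4), (8, 7, 4), (8, 9, 5), (11, 4, 3)]


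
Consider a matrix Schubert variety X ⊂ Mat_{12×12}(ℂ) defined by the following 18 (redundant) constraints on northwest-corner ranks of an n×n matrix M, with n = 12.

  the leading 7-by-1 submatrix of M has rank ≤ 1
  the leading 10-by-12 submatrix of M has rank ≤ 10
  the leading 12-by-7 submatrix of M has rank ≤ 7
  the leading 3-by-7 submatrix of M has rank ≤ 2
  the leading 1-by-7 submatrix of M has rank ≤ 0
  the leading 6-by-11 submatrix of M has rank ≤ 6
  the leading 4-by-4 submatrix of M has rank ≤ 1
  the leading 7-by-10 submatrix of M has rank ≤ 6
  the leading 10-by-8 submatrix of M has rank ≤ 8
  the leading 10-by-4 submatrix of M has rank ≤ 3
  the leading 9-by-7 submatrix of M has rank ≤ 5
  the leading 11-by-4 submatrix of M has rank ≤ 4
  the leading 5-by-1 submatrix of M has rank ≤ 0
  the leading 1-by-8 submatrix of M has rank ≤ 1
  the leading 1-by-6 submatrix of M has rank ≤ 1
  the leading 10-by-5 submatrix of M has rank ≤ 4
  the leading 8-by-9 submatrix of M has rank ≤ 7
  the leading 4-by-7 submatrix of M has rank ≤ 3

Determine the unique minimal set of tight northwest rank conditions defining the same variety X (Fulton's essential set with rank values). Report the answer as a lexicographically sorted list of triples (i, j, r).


Computing R[i][j] = min implied NW-rank bound (n=12, 18 conditions):

  R[1]: 0 | 0 | 0 | 0 | 0 | 0 | 0 | 1 | 1 | 1 | 1 | 1
  R[2]: 0 | 1 | 1 | 1 | 1 | 1 | 1 | 2 | 2 | 2 | 2 | 2
  R[3]: 0 | 1 | 1 | 1 | 2 | 2 | 2 | 3 | 3 | 3 | 3 | 3
  R[4]: 0 | 1 | 1 | 1 | 2 | 3 | 3 | 4 | 4 | 4 | 4 | 4
  R[5]: 0 | 1 | 2 | 2 | 3 | 4 | 4 | 5 | 5 | 5 | 5 | 5
  R[6]: 1 | 2 | 3 | 3 | 4 | 5 | 5 | 6 | 6 | 6 | 6 | 6
  R[7]: 1 | 2 | 3 | 3 | 4 | 5 | 5 | 6 | 6 | 6 | 7 | 7
  R[8]: 1 | 2 | 3 | 3 | 4 | 5 | 5 | 6 | 7 | 7 | 8 | 8
  R[9]: 1 | 2 | 3 | 3 | 4 | 5 | 5 | 6 | 7 | 8 | 9 | 9
  R[10]: 1 | 2 | 3 | 3 | 4 | 5 | 6 | 7 | 8 | 9 | 10 | 10
  R[11]: 1 | 2 | 3 | 4 | 5 | 6 | 7 | 8 | 9 | 10 | 11 | 11
  R[12]: 1 | 2 | 3 | 4 | 5 | 6 | 7 | 8 | 9 | 10 | 11 | 12

giving w = (8, 2, 5, 6, 3, 1, 11, 9, 10, 7, 4, 12) via Δ²R.

6 SE-corners of the 24-cell Rothe diagram give Ess(w):

[(1, 7, 0), (4, 4, 1), (5, 1, 0), (7, 10, 6), (9, 7, 5), (10, 4, 3)]


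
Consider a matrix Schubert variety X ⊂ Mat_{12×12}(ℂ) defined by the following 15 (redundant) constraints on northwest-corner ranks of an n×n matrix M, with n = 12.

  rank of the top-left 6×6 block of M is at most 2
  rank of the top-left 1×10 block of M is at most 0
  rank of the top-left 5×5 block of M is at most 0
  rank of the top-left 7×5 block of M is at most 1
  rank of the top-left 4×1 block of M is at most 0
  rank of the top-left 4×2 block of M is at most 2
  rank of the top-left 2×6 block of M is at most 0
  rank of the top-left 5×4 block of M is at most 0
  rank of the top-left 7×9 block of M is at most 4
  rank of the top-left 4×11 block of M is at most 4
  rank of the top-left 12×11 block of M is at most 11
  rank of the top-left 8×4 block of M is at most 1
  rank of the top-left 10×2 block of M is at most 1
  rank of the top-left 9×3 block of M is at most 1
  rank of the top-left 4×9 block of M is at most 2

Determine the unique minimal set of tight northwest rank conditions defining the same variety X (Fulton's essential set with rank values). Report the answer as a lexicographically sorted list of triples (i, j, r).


The tightest implied rank at each (i,j), from the 15 conditions:

  row 1: 0  0  0  0  0  0  0  0  0  0  1  1
  row 2: 0  0  0  0  0  0  1  1  1  1  2  2
  row 3: 0  0  0  0  0  1  2  2  2  2  3  3
  row 4: 0  0  0  0  0  1  2  2  2  3  4  4
  row 5: 0  0  0  0  0  1  2  3  3  4  5  5
  row 6: 1  1  1  1  1  2  3  4  4  5  6  6
  row 7: 1  1  1  1  1  2  3  4  4  5  6  7
  row 8: 1  1  1  1  2  3  4  5  5  6  7  8
  row 9: 1  1  1  2  3  4  5  6  6  7  8  9
  row 10: 1  1  2  3  4  5  6  7  7  8  9  10
  row 11: 1  2  3  4  5  6  7  8  8  9  10  11
  row 12: 1  2  3  4  5  6  7  8  9  10  11  12

giving w = (11, 7, 6, 10, 8, 1, 12, 5, 4, 3, 2, 9) via Δ²R.

D(w) has 44 cells with 9 SE-corners; essential set:

[(1, 10, 0), (2, 6, 0), (4, 9, 2), (5, 5, 0), (7, 5, 1), (7, 9, 4), (8, 4, 1), (9, 3, 1), (10, 2, 1)]


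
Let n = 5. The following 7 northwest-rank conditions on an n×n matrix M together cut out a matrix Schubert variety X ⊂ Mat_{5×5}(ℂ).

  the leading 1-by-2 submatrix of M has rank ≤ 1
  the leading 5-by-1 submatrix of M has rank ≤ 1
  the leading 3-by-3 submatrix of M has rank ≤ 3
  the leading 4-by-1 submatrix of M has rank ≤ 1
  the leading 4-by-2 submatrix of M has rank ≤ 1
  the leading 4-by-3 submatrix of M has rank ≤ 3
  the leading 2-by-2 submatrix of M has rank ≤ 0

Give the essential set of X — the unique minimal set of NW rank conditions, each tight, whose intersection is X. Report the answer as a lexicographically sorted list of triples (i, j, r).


The tightest implied rank at each (i,j), from the 7 conditions:

  R[1]: 0 | 0 | 1 | 1 | 1
  R[2]: 0 | 0 | 1 | 2 | 2
  R[3]: 1 | 1 | 2 | 3 | 3
  R[4]: 1 | 1 | 2 | 3 | 4
  R[5]: 1 | 2 | 3 | 4 | 5

reading off 1-entries of Δ²R: w = (3, 4, 1, 5, 2).

Rothe diagram D(w) (5 cells), 2 SE-corners (essential conditions):

[(2, 2, 0), (4, 2, 1)]


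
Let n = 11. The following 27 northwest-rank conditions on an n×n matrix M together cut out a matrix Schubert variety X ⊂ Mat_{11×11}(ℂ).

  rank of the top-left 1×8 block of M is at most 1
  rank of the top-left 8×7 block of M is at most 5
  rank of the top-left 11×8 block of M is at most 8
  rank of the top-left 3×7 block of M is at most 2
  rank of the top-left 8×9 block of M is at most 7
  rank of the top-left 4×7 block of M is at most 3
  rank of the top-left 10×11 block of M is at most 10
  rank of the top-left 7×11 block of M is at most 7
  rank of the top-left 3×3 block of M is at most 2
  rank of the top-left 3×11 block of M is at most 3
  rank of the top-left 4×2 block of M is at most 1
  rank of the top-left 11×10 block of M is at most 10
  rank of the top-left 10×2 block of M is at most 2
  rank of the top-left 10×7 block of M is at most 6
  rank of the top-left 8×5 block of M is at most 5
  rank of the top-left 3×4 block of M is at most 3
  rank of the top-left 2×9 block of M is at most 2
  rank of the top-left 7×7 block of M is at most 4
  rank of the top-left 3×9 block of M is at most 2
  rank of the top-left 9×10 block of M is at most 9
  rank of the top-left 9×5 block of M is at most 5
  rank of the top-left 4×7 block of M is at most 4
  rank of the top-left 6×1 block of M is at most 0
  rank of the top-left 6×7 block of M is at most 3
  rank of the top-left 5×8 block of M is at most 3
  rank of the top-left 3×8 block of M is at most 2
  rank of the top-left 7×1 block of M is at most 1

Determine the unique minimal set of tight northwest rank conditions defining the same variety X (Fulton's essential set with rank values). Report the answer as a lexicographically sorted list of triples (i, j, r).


Rank table r_w(11×11) implied by the 27 constraints:

  R[1]: 0 1 1 1 1 1 1 1 1 1 1
  R[2]: 0 1 2 2 2 2 2 2 2 2 2
  R[3]: 0 1 2 2 2 2 2 2 2 3 3
  R[4]: 0 1 2 3 3 3 3 3 3 4 4
  R[5]: 0 1 2 3 3 3 3 3 4 5 5
  R[6]: 0 1 2 3 3 3 3 4 5 6 6
  R[7]: 1 2 3 4 4 4 4 5 6 7 7
  R[8]: 1 2 3 4 5 5 5 6 7 8 8
  R[9]: 1 2 3 4 5 6 6 7 8 9 9
  R[10]: 1 2 3 4 5 6 6 7 8 9 10
  R[11]: 1 2 3 4 5 6 7 8 9 10 11

giving w = (2, 3, 10, 4, 9, 8, 1, 5, 6, 11, 7) via Δ²R.

5 SE-corners of the 20-cell Rothe diagram give Ess(w):

[(3, 9, 2), (5, 8, 3), (6, 1, 0), (6, 7, 3), (10, 7, 6)]


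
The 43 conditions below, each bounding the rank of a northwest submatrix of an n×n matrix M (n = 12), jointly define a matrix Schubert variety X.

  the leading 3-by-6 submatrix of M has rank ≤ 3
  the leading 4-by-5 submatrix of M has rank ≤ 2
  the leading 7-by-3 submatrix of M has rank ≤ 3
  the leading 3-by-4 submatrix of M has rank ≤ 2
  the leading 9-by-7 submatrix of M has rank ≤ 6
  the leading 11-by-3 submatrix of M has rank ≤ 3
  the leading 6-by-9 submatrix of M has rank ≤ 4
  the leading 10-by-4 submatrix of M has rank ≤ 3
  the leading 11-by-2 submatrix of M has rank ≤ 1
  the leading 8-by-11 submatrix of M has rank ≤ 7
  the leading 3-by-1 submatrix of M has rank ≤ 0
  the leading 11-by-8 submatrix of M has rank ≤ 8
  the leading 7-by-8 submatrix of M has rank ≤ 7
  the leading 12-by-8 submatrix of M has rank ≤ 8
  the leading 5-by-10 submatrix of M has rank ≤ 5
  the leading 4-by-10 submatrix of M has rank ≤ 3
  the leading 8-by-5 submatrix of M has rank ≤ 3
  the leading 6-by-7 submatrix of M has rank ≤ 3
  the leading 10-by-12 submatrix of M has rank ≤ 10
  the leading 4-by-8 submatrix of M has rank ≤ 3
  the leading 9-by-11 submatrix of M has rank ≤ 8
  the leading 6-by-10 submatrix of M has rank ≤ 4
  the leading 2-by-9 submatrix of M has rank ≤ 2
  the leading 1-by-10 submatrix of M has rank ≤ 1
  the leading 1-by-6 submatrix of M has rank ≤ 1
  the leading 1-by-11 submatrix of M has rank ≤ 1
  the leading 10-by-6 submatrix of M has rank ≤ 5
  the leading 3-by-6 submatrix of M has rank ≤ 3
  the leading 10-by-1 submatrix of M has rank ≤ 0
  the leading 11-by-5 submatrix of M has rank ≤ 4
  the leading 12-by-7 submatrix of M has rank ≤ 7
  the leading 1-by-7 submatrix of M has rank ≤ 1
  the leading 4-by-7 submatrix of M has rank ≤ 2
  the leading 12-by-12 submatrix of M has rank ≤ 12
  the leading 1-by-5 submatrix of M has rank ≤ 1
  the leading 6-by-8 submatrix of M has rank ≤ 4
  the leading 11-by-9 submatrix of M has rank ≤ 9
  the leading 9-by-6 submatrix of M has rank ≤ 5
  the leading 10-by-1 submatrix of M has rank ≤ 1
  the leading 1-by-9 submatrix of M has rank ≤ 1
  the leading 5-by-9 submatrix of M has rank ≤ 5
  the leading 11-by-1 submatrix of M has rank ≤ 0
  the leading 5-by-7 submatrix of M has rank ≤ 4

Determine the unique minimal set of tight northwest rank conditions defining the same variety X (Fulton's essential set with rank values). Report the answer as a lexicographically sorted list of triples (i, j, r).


Rank table r_w(12×12) implied by the 43 constraints:

  0  1  1  1  1  1  1  1  1  1  1  1
  0  1  2  2  2  2  2  2  2  2  2  2
  0  1  2  2  2  2  2  3  3  3  3  3
  0  1  2  2  2  2  2  3  3  3  4  4
  0  1  2  3  3  3  3  4  4  4  5  5
  0  1  2  3  3  3  3  4  4  4  5  6
  0  1  2  3  3  4  4  5  5  5  6  7
  0  1  2  3  3  4  5  6  6  6  7  8
  0  1  2  3  4  5  6  7  7  7  8  9
  0  1  2  3  4  5  6  7  8  8  9  10
  0  1  2  3  4  5  6  7  8  9  10  11
  1  2  3  4  5  6  7  8  9  10  11  12

so w = (2, 3, 8, 11, 4, 12, 6, 7, 5, 9, 10, 1).

|D(w)|=28, |Ess(w)|=6:

[(4, 7, 2), (4, 10, 3), (6, 7, 3), (6, 10, 4), (8, 5, 3), (11, 1, 0)]


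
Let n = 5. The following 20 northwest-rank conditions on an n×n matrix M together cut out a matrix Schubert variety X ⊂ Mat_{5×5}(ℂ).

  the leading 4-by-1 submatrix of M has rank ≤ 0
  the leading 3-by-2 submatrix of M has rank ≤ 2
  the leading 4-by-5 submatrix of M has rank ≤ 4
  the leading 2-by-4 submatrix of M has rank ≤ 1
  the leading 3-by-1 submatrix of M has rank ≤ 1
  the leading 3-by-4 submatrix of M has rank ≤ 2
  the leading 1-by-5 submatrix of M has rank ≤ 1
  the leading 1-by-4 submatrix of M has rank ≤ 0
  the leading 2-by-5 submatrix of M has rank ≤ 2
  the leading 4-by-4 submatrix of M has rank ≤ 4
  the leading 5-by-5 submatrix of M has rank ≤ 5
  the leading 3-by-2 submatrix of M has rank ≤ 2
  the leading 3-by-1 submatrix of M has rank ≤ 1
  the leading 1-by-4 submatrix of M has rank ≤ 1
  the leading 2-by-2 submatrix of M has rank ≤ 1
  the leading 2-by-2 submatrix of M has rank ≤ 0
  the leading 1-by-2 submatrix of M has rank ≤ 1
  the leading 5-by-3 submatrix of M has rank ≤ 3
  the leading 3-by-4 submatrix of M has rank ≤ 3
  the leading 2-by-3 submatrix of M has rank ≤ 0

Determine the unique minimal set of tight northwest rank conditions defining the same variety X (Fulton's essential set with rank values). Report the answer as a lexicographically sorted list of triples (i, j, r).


Rank table r_w(5×5) implied by the 20 constraints:

  i=1: 0 0 0 0 1
  i=2: 0 0 0 1 2
  i=3: 0 1 1 2 3
  i=4: 0 1 2 3 4
  i=5: 1 2 3 4 5

reading off 1-entries of Δ²R: w = (5, 4, 2, 3, 1).

|D(w)|=9, |Ess(w)|=3:

[(1, 4, 0), (2, 3, 0), (4, 1, 0)]


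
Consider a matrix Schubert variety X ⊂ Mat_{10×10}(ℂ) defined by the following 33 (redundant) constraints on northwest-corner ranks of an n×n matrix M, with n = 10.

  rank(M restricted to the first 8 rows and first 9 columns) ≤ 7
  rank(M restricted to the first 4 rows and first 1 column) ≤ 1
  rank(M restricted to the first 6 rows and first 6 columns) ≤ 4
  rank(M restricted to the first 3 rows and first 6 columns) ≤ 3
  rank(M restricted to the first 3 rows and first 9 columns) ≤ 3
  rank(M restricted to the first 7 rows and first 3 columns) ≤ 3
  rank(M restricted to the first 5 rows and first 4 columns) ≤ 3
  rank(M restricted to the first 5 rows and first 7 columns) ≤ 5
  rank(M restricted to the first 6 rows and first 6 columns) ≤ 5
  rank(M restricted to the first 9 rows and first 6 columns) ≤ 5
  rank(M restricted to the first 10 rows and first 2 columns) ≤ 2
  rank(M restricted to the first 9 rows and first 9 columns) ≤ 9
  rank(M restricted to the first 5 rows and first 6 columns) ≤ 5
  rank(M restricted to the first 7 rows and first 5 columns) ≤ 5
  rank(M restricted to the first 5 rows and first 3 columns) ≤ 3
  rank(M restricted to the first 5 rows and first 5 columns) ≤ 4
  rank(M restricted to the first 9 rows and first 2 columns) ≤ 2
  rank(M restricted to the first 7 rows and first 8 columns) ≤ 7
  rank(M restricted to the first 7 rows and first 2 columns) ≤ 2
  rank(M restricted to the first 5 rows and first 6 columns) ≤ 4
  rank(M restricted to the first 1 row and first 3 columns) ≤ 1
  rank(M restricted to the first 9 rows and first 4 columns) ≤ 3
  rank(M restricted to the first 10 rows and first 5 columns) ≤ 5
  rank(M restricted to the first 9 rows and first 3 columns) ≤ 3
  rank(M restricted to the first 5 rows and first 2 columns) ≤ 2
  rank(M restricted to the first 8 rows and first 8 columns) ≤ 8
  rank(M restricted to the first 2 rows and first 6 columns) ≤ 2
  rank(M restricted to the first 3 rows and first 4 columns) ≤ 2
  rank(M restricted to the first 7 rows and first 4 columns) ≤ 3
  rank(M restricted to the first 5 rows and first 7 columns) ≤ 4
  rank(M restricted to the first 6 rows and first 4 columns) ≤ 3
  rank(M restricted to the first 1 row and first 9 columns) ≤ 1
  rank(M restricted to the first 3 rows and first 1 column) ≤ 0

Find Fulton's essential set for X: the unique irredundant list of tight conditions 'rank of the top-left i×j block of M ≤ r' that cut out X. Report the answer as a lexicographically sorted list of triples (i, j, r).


Computing R[i][j] = min implied NW-rank bound (n=10, 33 conditions):

  i=1: 0 | 1 | 1 | 1 | 1 | 1 | 1 | 1 | 1 | 1
  i=2: 0 | 1 | 2 | 2 | 2 | 2 | 2 | 2 | 2 | 2
  i=3: 0 | 1 | 2 | 2 | 3 | 3 | 3 | 3 | 3 | 3
  i=4: 1 | 2 | 3 | 3 | 4 | 4 | 4 | 4 | 4 | 4
  i=5: 1 | 2 | 3 | 3 | 4 | 4 | 4 | 5 | 5 | 5
  i=6: 1 | 2 | 3 | 3 | 4 | 4 | 5 | 6 | 6 | 6
  i=7: 1 | 2 | 3 | 3 | 4 | 5 | 6 | 7 | 7 | 7
  i=8: 1 | 2 | 3 | 3 | 4 | 5 | 6 | 7 | 7 | 8
  i=9: 1 | 2 | 3 | 3 | 4 | 5 | 6 | 7 | 8 | 9
  i=10: 1 | 2 | 3 | 4 | 5 | 6 | 7 | 8 | 9 | 10

so w = (2, 3, 5, 1, 8, 7, 6, 10, 9, 4).

D(w) has 13 cells with 6 SE-corners; essential set:

[(3, 1, 0), (3, 4, 2), (5, 7, 4), (6, 6, 4), (8, 9, 7), (9, 4, 3)]


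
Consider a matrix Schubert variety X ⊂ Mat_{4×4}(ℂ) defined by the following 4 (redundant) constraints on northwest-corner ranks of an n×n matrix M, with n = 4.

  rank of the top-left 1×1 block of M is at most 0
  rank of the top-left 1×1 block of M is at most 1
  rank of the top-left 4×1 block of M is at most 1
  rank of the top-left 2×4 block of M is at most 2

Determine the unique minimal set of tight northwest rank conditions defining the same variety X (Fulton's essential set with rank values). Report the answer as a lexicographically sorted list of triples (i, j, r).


Rank table r_w(4×4) implied by the 4 constraints:

  0 | 1 | 1 | 1
  1 | 2 | 2 | 2
  1 | 2 | 3 | 3
  1 | 2 | 3 | 4

giving w = (2, 1, 3, 4) via Δ²R.

1 SE-corner of the 1-cell Rothe diagram gives Ess(w):

[(1, 1, 0)]


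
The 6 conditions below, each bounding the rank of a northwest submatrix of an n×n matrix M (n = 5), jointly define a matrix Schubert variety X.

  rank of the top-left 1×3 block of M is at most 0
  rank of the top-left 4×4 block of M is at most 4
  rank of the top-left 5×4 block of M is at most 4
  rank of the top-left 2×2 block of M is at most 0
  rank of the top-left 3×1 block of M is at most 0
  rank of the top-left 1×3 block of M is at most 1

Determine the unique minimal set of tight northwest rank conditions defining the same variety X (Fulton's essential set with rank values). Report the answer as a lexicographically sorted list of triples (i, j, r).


Computing R[i][j] = min implied NW-rank bound (n=5, 6 conditions):

  i=1: 0 | 0 | 0 | 1 | 1
  i=2: 0 | 0 | 1 | 2 | 2
  i=3: 0 | 1 | 2 | 3 | 3
  i=4: 1 | 2 | 3 | 4 | 4
  i=5: 1 | 2 | 3 | 4 | 5

second differences of R give the permutation w = (4, 3, 2, 1, 5).

3 SE-corners of the 6-cell Rothe diagram give Ess(w):

[(1, 3, 0), (2, 2, 0), (3, 1, 0)]


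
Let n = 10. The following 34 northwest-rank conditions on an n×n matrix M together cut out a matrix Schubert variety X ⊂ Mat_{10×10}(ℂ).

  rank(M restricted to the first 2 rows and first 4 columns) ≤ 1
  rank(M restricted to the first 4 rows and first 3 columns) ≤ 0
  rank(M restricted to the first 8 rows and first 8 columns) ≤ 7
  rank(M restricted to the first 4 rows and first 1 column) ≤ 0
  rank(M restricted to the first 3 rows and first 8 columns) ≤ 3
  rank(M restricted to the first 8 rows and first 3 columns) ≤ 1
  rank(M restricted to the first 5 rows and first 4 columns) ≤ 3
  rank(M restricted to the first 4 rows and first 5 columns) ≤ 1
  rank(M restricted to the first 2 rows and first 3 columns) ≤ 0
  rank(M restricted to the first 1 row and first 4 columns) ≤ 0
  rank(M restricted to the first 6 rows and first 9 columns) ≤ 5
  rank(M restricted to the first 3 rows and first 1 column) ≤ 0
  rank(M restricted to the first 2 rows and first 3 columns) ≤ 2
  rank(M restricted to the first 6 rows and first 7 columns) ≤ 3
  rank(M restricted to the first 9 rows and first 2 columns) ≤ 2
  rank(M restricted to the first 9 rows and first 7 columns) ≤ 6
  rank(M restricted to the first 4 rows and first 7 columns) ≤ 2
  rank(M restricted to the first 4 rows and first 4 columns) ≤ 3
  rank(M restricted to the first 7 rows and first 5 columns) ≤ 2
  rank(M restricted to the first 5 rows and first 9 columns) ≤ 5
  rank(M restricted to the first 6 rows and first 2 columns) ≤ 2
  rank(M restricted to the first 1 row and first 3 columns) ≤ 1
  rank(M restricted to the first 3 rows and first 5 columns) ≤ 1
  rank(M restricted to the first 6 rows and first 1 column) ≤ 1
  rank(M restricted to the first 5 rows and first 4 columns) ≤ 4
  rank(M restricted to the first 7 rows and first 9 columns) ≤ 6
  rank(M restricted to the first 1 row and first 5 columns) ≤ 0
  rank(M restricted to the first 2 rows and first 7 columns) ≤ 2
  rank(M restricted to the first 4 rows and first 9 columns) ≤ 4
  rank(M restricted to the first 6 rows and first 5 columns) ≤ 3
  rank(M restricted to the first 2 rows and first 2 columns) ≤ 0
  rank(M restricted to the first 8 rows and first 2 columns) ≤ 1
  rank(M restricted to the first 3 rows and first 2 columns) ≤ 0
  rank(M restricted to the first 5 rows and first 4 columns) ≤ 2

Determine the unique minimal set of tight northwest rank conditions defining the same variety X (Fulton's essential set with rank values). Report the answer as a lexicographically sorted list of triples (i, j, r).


The tightest implied rank at each (i,j), from the 34 conditions:

  R[1]: 0 0 0 0 0 1 1 1 1 1
  R[2]: 0 0 0 1 1 2 2 2 2 2
  R[3]: 0 0 0 1 1 2 2 3 3 3
  R[4]: 0 0 0 1 1 2 2 3 4 4
  R[5]: 1 1 1 2 2 3 3 4 5 5
  R[6]: 1 1 1 2 2 3 3 4 5 6
  R[7]: 1 1 1 2 2 3 4 5 6 7
  R[8]: 1 1 1 2 3 4 5 6 7 8
  R[9]: 1 2 2 3 4 5 6 7 8 9
  R[10]: 1 2 3 4 5 6 7 8 9 10

so w = (6, 4, 8, 9, 1, 10, 7, 5, 2, 3).

7 SE-corners of the 27-cell Rothe diagram give Ess(w):

[(1, 5, 0), (4, 3, 0), (4, 5, 1), (4, 7, 2), (6, 7, 3), (7, 5, 2), (8, 3, 1)]


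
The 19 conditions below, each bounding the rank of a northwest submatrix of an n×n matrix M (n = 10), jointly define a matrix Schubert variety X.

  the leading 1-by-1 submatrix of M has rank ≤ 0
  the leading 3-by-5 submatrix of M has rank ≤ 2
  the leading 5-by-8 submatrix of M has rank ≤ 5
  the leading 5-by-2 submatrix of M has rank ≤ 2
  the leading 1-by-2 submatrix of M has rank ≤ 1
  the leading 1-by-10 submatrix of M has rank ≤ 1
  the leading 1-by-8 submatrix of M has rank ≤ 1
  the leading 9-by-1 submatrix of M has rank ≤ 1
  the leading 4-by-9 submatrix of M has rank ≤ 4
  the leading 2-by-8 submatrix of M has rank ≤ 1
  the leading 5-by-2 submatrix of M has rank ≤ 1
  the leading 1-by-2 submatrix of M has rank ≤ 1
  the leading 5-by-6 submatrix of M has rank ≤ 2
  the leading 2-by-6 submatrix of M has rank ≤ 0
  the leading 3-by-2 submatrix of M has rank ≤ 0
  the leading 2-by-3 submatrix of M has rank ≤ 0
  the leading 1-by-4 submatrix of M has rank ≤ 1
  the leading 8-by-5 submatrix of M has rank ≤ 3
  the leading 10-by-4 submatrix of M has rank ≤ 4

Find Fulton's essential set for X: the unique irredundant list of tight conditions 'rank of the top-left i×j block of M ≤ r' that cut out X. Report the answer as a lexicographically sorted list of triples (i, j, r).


Propagating the 19 rank bounds to every northwest block:

  R[1]: 0  0  0  0  0  0  1  1  1  1
  R[2]: 0  0  0  0  0  0  1  1  2  2
  R[3]: 0  0  1  1  1  1  2  2  3  3
  R[4]: 1  1  2  2  2  2  3  3  4  4
  R[5]: 1  1  2  2  2  2  3  4  5  5
  R[6]: 1  2  3  3  3  3  4  5  6  6
  R[7]: 1  2  3  3  3  4  5  6  7  7
  R[8]: 1  2  3  3  3  4  5  6  7  8
  R[9]: 1  2  3  4  4  5  6  7  8  9
  R[10]: 1  2  3  4  5  6  7  8  9  10

the unique w with this rank table is (7, 9, 3, 1, 8, 2, 6, 10, 4, 5).

|D(w)|=23, |Ess(w)|=6:

[(2, 6, 0), (2, 8, 1), (3, 2, 0), (5, 2, 1), (5, 6, 2), (8, 5, 3)]


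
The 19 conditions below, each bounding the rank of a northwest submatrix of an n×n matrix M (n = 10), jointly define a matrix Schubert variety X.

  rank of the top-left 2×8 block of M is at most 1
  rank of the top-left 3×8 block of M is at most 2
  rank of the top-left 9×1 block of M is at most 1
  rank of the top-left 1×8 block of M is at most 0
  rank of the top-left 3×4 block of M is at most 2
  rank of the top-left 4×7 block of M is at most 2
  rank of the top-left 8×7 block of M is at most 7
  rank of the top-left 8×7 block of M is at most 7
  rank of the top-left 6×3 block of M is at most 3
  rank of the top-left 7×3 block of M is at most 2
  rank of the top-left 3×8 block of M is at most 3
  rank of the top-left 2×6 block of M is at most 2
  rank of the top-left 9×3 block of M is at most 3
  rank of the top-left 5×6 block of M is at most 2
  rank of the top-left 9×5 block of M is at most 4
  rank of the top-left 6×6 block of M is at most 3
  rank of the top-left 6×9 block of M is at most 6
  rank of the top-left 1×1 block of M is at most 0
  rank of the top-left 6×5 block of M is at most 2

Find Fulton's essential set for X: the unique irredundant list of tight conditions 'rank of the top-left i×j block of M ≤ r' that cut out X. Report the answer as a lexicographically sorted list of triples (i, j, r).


The tightest implied rank at each (i,j), from the 19 conditions:

  i=1: 0 | 0 | 0 | 0 | 0 | 0 | 0 | 0 | 1 | 1
  i=2: 1 | 1 | 1 | 1 | 1 | 1 | 1 | 1 | 2 | 2
  i=3: 1 | 2 | 2 | 2 | 2 | 2 | 2 | 2 | 3 | 3
  i=4: 1 | 2 | 2 | 2 | 2 | 2 | 2 | 3 | 4 | 4
  i=5: 1 | 2 | 2 | 2 | 2 | 2 | 3 | 4 | 5 | 5
  i=6: 1 | 2 | 2 | 2 | 2 | 3 | 4 | 5 | 6 | 6
  i=7: 1 | 2 | 2 | 3 | 3 | 4 | 5 | 6 | 7 | 7
  i=8: 1 | 2 | 3 | 4 | 4 | 5 | 6 | 7 | 8 | 8
  i=9: 1 | 2 | 3 | 4 | 4 | 5 | 6 | 7 | 8 | 9
  i=10: 1 | 2 | 3 | 4 | 5 | 6 | 7 | 8 | 9 | 10

second differences of R give the permutation w = (9, 1, 2, 8, 7, 6, 4, 3, 10, 5).

Rothe diagram D(w) (22 cells), 6 SE-corners (essential conditions):

[(1, 8, 0), (4, 7, 2), (5, 6, 2), (6, 5, 2), (7, 3, 2), (9, 5, 4)]


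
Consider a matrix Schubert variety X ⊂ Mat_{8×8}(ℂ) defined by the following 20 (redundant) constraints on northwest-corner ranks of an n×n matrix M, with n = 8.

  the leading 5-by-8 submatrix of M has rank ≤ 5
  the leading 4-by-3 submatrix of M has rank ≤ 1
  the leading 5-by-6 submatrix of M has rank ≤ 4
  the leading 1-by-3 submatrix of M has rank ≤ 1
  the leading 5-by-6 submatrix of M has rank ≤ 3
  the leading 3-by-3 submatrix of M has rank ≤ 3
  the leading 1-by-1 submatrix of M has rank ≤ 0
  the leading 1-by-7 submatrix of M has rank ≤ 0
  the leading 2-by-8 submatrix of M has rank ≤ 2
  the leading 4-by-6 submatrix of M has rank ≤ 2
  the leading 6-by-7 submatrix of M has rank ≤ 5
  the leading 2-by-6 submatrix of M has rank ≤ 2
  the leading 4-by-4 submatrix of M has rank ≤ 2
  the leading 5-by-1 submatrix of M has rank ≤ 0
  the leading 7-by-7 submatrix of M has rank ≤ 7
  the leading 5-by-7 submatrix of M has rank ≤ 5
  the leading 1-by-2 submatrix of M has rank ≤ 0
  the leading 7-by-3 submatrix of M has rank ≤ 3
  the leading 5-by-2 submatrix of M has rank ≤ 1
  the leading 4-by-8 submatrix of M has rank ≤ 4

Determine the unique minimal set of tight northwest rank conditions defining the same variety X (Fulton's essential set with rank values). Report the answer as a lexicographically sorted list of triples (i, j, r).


Reconstructing r_w from the 20 given conditions:

  row 1: 0 0 0 0 0 0 0 1
  row 2: 0 1 1 1 1 1 1 2
  row 3: 0 1 1 2 2 2 2 3
  row 4: 0 1 1 2 2 2 3 4
  row 5: 0 1 2 3 3 3 4 5
  row 6: 1 2 3 4 4 4 5 6
  row 7: 1 2 3 4 5 5 6 7
  row 8: 1 2 3 4 5 6 7 8

the unique w with this rank table is (8, 2, 4, 7, 3, 1, 5, 6).

D(w) has 15 cells with 4 SE-corners; essential set:

[(1, 7, 0), (4, 3, 1), (4, 6, 2), (5, 1, 0)]


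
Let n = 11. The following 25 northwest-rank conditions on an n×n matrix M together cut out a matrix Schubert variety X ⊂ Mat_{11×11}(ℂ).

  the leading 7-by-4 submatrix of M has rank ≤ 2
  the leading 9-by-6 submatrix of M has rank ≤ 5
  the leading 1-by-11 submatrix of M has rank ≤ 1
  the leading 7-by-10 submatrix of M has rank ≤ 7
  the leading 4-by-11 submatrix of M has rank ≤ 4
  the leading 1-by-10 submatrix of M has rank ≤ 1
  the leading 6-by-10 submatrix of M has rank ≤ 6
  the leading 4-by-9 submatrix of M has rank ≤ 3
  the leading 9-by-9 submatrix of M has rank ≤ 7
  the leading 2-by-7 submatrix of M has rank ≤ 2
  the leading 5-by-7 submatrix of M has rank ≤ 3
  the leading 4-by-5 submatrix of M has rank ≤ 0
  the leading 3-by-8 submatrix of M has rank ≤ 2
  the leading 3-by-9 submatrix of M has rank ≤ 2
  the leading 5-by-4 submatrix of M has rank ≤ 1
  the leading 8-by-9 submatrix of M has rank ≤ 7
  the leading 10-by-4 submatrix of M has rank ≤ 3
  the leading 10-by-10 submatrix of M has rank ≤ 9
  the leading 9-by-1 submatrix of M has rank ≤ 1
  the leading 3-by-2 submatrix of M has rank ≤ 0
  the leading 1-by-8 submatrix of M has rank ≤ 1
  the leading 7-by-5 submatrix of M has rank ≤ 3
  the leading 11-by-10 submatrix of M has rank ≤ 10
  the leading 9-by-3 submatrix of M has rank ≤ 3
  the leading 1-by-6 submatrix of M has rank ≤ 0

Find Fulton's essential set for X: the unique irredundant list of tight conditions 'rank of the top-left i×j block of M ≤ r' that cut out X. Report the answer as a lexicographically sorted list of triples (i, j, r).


Reconstructing r_w from the 25 given conditions:

  i=1: 0 0 0 0 0 0 1 1 1 1 1
  i=2: 0 0 0 0 0 1 2 2 2 2 2
  i=3: 0 0 0 0 0 1 2 2 2 3 3
  i=4: 0 0 0 0 0 1 2 3 3 4 4
  i=5: 1 1 1 1 1 2 3 4 4 5 5
  i=6: 1 2 2 2 2 3 4 5 5 6 6
  i=7: 1 2 2 2 3 4 5 6 6 7 7
  i=8: 1 2 3 3 4 5 6 7 7 8 8
  i=9: 1 2 3 3 4 5 6 7 7 8 9
  i=10: 1 2 3 3 4 5 6 7 8 9 10
  i=11: 1 2 3 4 5 6 7 8 9 10 11

reading off 1-entries of Δ²R: w = (7, 6, 10, 8, 1, 2, 5, 3, 11, 9, 4).

ℓ(w)=28; the 6 essential cells (i,j,r):

[(1, 6, 0), (3, 9, 2), (4, 5, 0), (7, 4, 2), (9, 9, 7), (10, 4, 3)]


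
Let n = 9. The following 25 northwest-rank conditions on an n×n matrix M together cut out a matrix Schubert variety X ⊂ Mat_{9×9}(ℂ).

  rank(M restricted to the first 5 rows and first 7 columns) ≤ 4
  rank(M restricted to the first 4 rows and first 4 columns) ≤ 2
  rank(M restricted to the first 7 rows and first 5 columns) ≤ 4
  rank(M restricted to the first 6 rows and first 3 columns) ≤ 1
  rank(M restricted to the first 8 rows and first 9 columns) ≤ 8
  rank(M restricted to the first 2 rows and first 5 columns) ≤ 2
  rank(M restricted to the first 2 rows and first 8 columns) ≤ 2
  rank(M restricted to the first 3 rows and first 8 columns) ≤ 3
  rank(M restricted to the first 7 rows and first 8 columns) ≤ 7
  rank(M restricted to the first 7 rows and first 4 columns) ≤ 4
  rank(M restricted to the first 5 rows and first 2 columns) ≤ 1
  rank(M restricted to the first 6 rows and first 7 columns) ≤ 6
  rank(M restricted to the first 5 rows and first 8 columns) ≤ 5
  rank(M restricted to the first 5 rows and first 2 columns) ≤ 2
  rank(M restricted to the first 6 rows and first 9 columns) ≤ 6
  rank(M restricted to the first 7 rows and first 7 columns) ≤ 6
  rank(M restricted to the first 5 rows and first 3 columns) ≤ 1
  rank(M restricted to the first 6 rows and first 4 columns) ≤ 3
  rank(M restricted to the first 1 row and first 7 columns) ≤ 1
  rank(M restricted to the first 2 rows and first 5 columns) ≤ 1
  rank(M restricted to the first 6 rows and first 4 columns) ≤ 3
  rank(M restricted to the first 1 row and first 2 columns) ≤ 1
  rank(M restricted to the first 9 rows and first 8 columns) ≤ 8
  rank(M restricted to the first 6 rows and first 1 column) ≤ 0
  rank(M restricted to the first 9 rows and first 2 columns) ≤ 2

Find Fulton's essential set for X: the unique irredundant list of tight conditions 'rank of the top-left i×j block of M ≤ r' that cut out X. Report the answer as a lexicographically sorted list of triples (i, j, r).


Reconstructing r_w from the 25 given conditions:

  i=1: 0  1  1  1  1  1  1  1  1
  i=2: 0  1  1  1  1  2  2  2  2
  i=3: 0  1  1  2  2  3  3  3  3
  i=4: 0  1  1  2  3  4  4  4  4
  i=5: 0  1  1  2  3  4  4  5  5
  i=6: 0  1  1  2  3  4  5  6  6
  i=7: 1  2  2  3  4  5  6  7  7
  i=8: 1  2  3  4  5  6  7  8  8
  i=9: 1  2  3  4  5  6  7  8  9

so w = (2, 6, 4, 5, 8, 7, 1, 3, 9).

D(w) has 14 cells with 4 SE-corners; essential set:

[(2, 5, 1), (5, 7, 4), (6, 1, 0), (6, 3, 1)]


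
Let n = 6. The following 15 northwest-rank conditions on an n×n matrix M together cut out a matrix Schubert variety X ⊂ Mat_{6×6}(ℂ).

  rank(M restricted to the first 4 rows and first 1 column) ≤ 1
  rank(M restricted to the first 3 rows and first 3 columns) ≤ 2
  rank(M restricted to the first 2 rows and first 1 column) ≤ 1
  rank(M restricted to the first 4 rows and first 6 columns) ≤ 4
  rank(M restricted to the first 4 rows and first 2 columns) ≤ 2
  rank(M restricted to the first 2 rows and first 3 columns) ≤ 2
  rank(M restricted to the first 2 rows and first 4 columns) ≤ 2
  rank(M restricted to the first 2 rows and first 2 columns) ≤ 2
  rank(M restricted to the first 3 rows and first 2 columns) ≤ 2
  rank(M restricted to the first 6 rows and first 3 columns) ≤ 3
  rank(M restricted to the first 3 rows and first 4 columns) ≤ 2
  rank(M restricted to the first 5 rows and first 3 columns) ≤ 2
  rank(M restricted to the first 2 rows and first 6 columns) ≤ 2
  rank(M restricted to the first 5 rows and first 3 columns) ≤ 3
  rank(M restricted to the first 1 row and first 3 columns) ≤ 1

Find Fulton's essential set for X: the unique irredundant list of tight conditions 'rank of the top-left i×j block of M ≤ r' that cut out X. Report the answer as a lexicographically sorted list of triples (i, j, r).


Computing R[i][j] = min implied NW-rank bound (n=6, 15 conditions):

  R[1]: 1 | 1 | 1 | 1 | 1 | 1
  R[2]: 1 | 2 | 2 | 2 | 2 | 2
  R[3]: 1 | 2 | 2 | 2 | 3 | 3
  R[4]: 1 | 2 | 2 | 3 | 4 | 4
  R[5]: 1 | 2 | 2 | 3 | 4 | 5
  R[6]: 1 | 2 | 3 | 4 | 5 | 6

the unique w with this rank table is (1, 2, 5, 4, 6, 3).

D(w) has 4 cells with 2 SE-corners; essential set:

[(3, 4, 2), (5, 3, 2)]


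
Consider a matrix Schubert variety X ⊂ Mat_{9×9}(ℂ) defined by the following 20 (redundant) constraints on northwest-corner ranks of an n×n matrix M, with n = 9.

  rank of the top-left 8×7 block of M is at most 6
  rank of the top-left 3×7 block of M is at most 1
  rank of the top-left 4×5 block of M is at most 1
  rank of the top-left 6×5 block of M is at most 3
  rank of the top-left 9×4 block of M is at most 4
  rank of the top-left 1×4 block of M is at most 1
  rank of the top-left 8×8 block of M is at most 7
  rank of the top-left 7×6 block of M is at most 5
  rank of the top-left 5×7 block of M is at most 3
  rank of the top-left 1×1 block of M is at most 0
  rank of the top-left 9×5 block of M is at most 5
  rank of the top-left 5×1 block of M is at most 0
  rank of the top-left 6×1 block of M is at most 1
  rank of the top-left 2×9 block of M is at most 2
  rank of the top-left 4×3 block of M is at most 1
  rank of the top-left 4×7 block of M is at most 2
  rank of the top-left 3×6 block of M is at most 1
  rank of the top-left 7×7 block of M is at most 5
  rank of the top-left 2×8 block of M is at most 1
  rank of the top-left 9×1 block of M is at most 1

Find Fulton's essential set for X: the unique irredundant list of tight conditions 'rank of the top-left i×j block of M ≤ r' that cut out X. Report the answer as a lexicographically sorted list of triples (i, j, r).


Reconstructing r_w from the 20 given conditions:

  row 1: 0 | 1 | 1 | 1 | 1 | 1 | 1 | 1 | 1
  row 2: 0 | 1 | 1 | 1 | 1 | 1 | 1 | 1 | 2
  row 3: 0 | 1 | 1 | 1 | 1 | 1 | 1 | 2 | 3
  row 4: 0 | 1 | 1 | 1 | 1 | 2 | 2 | 3 | 4
  row 5: 0 | 1 | 2 | 2 | 2 | 3 | 3 | 4 | 5
  row 6: 1 | 2 | 3 | 3 | 3 | 4 | 4 | 5 | 6
  row 7: 1 | 2 | 3 | 4 | 4 | 5 | 5 | 6 | 7
  row 8: 1 | 2 | 3 | 4 | 5 | 6 | 6 | 7 | 8
  row 9: 1 | 2 | 3 | 4 | 5 | 6 | 7 | 8 | 9

reading off 1-entries of Δ²R: w = (2, 9, 8, 6, 3, 1, 4, 5, 7).

Rothe diagram D(w) (19 cells), 4 SE-corners (essential conditions):

[(2, 8, 1), (3, 7, 1), (4, 5, 1), (5, 1, 0)]


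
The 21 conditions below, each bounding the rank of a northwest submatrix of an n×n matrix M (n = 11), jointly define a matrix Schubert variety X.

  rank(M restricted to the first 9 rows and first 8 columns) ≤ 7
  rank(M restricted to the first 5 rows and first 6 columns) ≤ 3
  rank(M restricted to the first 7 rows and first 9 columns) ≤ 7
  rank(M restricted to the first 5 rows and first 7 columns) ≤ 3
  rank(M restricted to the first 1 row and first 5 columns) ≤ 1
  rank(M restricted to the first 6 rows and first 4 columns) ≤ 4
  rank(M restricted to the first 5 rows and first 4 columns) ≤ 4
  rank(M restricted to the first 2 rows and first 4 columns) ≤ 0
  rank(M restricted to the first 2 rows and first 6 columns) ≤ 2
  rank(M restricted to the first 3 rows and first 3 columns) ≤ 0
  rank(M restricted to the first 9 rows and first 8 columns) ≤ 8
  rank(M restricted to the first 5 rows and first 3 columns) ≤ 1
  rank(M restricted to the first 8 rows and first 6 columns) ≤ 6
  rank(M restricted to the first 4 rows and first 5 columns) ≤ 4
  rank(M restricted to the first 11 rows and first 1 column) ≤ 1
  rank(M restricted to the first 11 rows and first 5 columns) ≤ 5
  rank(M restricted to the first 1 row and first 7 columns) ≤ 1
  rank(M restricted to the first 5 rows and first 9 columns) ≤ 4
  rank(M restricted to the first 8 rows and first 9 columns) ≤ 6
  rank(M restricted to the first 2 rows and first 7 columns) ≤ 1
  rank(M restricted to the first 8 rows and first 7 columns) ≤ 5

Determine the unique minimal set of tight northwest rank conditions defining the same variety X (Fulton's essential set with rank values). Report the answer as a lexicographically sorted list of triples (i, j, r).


Reconstructing r_w from the 21 given conditions:

  row 1: 0 | 0 | 0 | 0 | 1 | 1 | 1 | 1 | 1 | 1 | 1
  row 2: 0 | 0 | 0 | 0 | 1 | 1 | 1 | 2 | 2 | 2 | 2
  row 3: 0 | 0 | 0 | 1 | 2 | 2 | 2 | 3 | 3 | 3 | 3
  row 4: 1 | 1 | 1 | 2 | 3 | 3 | 3 | 4 | 4 | 4 | 4
  row 5: 1 | 1 | 1 | 2 | 3 | 3 | 3 | 4 | 4 | 5 | 5
  row 6: 1 | 2 | 2 | 3 | 4 | 4 | 4 | 5 | 5 | 6 | 6
  row 7: 1 | 2 | 3 | 4 | 5 | 5 | 5 | 6 | 6 | 7 | 7
  row 8: 1 | 2 | 3 | 4 | 5 | 5 | 5 | 6 | 6 | 7 | 8
  row 9: 1 | 2 | 3 | 4 | 5 | 6 | 6 | 7 | 7 | 8 | 9
  row 10: 1 | 2 | 3 | 4 | 5 | 6 | 7 | 8 | 8 | 9 | 10
  row 11: 1 | 2 | 3 | 4 | 5 | 6 | 7 | 8 | 9 | 10 | 11

so w = (5, 8, 4, 1, 10, 2, 3, 11, 6, 7, 9).

ℓ(w)=21; the 8 essential cells (i,j,r):

[(2, 4, 0), (2, 7, 1), (3, 3, 0), (5, 3, 1), (5, 7, 3), (5, 9, 4), (8, 7, 5), (8, 9, 6)]
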